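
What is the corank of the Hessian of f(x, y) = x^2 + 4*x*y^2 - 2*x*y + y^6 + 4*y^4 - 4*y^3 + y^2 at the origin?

1

Hessian at 0 has rank 1.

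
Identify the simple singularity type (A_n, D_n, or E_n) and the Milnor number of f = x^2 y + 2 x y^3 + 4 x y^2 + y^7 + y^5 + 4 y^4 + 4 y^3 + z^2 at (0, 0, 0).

Type D_{8}, Milnor number mu = 8.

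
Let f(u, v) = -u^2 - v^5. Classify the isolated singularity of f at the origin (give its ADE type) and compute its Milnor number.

The Hessian of f at 0 is [[-2, 0], [0, 0]] with rank 1, so corank 1. A Groebner basis of the Jacobian ideal J(f) in C{u,v} is {v^4, u}; counting standard monomials gives mu = 4. Corank 1: A-series; mu = 4 gives A_4.

Type A_4, Milnor number mu = 4.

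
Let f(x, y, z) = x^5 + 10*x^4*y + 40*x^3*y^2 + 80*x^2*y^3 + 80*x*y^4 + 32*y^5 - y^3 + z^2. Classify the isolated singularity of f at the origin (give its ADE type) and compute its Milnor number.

The Hessian of f at 0 is [[0, 0, 0], [0, 0, 0], [0, 0, 2]] with rank 1, so corank 2. A Groebner basis of the Jacobian ideal J(f) in C{x,y,z} is {x^4 + 8*x^3*y, y^2, z}; counting standard monomials gives mu = 8. Corank 2; j^3 = -y^3 is a perfect cube, so E-series; the 5-jet and mu = 8 give E_8.

Type E8, Milnor number mu = 8.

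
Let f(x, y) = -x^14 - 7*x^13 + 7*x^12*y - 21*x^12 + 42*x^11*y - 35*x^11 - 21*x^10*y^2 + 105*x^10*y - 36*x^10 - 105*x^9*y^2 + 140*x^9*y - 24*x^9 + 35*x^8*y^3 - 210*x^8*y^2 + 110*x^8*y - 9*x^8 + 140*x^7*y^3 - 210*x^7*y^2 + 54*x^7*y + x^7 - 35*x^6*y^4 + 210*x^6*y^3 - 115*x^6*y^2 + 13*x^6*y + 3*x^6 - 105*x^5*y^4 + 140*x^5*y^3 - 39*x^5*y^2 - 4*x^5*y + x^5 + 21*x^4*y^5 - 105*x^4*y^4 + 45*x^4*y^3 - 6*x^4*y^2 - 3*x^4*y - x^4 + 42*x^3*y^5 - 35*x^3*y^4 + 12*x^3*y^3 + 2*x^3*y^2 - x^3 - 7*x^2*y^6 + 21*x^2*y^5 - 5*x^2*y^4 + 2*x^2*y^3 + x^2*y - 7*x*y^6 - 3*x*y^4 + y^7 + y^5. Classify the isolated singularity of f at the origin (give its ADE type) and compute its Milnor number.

The Hessian of f at 0 has rank 0. Corank 2; j^3 = -x^2*(x - y) has shape L^2 M (L != M), so D-series; mu = 6 gives D_6.

Type D6, Milnor number mu = 6.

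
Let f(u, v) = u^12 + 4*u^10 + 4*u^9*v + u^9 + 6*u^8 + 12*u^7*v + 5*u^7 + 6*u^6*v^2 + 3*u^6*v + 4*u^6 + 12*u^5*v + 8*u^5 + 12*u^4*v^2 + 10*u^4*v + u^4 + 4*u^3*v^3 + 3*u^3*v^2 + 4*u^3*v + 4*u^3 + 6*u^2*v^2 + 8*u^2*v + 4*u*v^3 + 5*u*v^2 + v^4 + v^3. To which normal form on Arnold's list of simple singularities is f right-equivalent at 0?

D_{5}

The Hessian of f at 0 has rank 0. Corank 2; j^3 = (u + v)*(2*u + v)^2 has shape L^2 M (L != M), so D-series; mu = 5 gives D_5.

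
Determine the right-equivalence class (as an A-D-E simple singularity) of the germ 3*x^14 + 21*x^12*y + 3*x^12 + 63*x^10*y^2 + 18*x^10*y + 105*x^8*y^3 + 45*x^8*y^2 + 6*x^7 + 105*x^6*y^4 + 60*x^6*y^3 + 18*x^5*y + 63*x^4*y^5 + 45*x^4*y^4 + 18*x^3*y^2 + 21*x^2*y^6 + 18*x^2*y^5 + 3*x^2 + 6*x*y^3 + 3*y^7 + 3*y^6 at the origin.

The Hessian of f at 0 has rank 1. Corank 1: A-series; mu = 6 gives A_6.

A6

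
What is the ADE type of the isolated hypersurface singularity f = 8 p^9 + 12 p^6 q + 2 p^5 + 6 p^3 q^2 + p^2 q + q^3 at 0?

D4

The Hessian of f at 0 has rank 0. Corank 2; j^3 = q*(p^2 + q^2) splits into three distinct lines over C (the quadratic factor has nonzero discriminant), so D_4.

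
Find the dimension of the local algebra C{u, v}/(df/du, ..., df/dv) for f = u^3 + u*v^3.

The Hessian of f at 0 has rank 0. Corank 2; j^3 = u^3 is a perfect cube, so E-series; the 4-jet and mu = 7 give E_7.

7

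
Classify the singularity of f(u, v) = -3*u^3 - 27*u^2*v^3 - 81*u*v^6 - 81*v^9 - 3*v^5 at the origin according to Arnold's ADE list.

E_8

The Hessian of f at 0 has rank 0. Corank 2; j^3 = -3*u^3 is a perfect cube, so E-series; the 5-jet and mu = 8 give E_8.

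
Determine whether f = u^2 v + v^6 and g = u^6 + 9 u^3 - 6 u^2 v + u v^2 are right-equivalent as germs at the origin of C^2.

Yes.

The Hessian of f at 0 has rank 0. Corank 2; j^3 = u^2*v has shape L^2 M (L != M), so D-series; mu = 7 gives D_7. The Hessian of g at 0 has rank 0. Corank 2; j^3 = u*(3*u - v)^2 has shape L^2 M (L != M), so D-series; mu = 7 gives D_7. Both have type D_7, hence right-equivalent.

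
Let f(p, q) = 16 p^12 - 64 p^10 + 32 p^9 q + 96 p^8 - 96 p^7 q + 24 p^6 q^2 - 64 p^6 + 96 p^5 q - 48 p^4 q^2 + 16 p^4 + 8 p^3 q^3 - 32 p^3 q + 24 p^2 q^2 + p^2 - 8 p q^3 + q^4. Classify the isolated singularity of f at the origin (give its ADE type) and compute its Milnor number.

Type A3, Milnor number mu = 3.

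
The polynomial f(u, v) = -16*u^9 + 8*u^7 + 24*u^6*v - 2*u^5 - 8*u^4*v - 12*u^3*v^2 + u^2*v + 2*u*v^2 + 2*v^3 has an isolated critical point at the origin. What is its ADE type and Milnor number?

Type D_{4}, Milnor number mu = 4.

The Hessian of f at 0 is [[0, 0], [0, 0]] with rank 0, so corank 2. A Groebner basis of the Jacobian ideal J(f) in C{u,v} is {v^3, u^2 + 2*v^2, u*v + v^2}; counting standard monomials gives mu = 4. Corank 2; j^3 = v*(u^2 + 2*u*v + 2*v^2) splits into three distinct lines over C (the quadratic factor has nonzero discriminant), so D_4.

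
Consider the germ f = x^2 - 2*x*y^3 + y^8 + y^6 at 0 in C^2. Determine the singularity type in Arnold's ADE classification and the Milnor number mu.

Type A_{7}, Milnor number mu = 7.

The Hessian of f at 0 is [[2, 0], [0, 0]] with rank 1, so corank 1. A Groebner basis of the Jacobian ideal J(f) in C{x,y} is {x^3, x^2*y, -x + y^3}; counting standard monomials gives mu = 7. Corank 1: A-series; mu = 7 gives A_7.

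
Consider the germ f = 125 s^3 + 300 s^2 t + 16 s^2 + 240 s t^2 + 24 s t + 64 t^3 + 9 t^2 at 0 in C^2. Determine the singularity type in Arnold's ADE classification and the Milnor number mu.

Type A2, Milnor number mu = 2.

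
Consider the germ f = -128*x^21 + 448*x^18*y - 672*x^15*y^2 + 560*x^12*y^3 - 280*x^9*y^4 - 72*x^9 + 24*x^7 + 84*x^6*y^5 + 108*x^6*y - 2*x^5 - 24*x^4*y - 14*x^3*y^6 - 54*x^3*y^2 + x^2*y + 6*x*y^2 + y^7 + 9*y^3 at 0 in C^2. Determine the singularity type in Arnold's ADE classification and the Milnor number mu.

The Hessian of f at 0 is [[0, 0], [0, 0]] with rank 0, so corank 2. A Groebner basis of the Jacobian ideal J(f) in C{x,y} is {-324*x^2/26237 + x*y^3 - 131213*x*y/1416798 - 78725*y^2/472266, 162*x^2/26237 + 183701*x*y/4250394 + y^4 + 104969*y^2/1416798, x^3 - 27*x*y^2 - 54*y^3, x^2*y + 6*x*y^2 + 9*y^3}; counting standard monomials gives mu = 8. Corank 2; j^3 = y*(x + 3*y)^2 has shape L^2 M (L != M), so D-series; mu = 8 gives D_8.

Type D8, Milnor number mu = 8.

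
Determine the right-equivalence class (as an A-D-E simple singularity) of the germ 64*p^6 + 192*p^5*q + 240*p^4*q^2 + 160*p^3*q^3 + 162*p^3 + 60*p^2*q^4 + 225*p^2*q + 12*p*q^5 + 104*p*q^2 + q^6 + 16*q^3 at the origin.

The Hessian of f at 0 has rank 0. Corank 2; j^3 = (2*p + q)*(9*p + 4*q)^2 has shape L^2 M (L != M), so D-series; mu = 7 gives D_7.

D_7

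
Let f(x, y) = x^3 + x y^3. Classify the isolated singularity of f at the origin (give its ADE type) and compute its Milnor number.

Type E_{7}, Milnor number mu = 7.

The Hessian of f at 0 is [[0, 0], [0, 0]] with rank 0, so corank 2. A Groebner basis of the Jacobian ideal J(f) in C{x,y} is {x^3, x*y^2, 3*x^2 + y^3}; counting standard monomials gives mu = 7. Corank 2; j^3 = x^3 is a perfect cube, so E-series; the 4-jet and mu = 7 give E_7.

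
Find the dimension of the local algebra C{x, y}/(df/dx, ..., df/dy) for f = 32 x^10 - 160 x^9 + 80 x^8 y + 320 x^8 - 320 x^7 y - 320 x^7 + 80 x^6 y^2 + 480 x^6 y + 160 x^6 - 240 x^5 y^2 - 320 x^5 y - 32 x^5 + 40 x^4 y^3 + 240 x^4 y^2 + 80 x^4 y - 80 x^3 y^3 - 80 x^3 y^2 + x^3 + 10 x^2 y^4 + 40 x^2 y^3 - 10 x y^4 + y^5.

8

The Hessian of f at 0 has rank 0. Corank 2; j^3 = x^3 is a perfect cube, so E-series; the 5-jet and mu = 8 give E_8.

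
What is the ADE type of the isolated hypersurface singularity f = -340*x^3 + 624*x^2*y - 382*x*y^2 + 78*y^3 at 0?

The Hessian of f at 0 has rank 0. Corank 2; j^3 = -2*(5*x - 3*y)*(34*x^2 - 42*x*y + 13*y^2) splits into three distinct lines over C (the quadratic factor has nonzero discriminant), so D_4.

D4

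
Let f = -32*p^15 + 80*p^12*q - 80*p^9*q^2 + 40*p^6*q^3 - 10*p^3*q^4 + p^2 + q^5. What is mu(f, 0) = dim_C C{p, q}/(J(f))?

4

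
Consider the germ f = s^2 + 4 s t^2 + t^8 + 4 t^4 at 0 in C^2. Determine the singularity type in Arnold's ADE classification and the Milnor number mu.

The Hessian of f at 0 is [[2, 0], [0, 0]] with rank 1, so corank 1. A Groebner basis of the Jacobian ideal J(f) in C{s,t} is {s^4, s^3*t, s/2 + t^2}; counting standard monomials gives mu = 7. Corank 1: A-series; mu = 7 gives A_7.

Type A7, Milnor number mu = 7.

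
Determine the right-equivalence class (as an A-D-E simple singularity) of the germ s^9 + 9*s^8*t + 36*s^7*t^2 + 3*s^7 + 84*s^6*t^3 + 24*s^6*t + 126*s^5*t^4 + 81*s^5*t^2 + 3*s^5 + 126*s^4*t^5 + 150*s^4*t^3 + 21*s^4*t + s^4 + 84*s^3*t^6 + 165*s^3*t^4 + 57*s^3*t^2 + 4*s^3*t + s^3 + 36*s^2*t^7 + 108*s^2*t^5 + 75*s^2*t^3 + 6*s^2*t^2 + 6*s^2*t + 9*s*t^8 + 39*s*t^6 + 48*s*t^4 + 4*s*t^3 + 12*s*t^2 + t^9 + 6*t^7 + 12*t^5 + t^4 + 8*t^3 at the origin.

E_6

The Hessian of f at 0 is [[0, 0], [0, 0]] with rank 0, so corank 2. A Groebner basis of the Jacobian ideal J(f) in C{s,t} is {t^4, s*t^2 + 5*t^3/3, s^2 + 4*s*t + 4*t^2}; counting standard monomials gives mu = 6. Corank 2; j^3 = (s + 2*t)^3 is a perfect cube, so E-series; the 4-jet and mu = 6 give E_6.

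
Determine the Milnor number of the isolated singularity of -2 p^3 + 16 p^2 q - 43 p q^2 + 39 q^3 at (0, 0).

The Hessian of f at 0 has rank 0. Corank 2; j^3 = -(p - 3*q)*(2*p^2 - 10*p*q + 13*q^2) splits into three distinct lines over C (the quadratic factor has nonzero discriminant), so D_4.

4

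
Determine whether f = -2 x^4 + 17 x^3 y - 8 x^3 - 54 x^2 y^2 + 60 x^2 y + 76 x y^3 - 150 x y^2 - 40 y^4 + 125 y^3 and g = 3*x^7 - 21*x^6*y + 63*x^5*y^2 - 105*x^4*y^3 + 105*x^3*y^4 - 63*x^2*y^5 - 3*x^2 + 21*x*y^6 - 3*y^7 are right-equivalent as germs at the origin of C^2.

No.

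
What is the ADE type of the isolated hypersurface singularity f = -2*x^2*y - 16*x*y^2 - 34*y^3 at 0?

D4

The Hessian of f at 0 has rank 0. Corank 2; j^3 = -2*y*(x^2 + 8*x*y + 17*y^2) splits into three distinct lines over C (the quadratic factor has nonzero discriminant), so D_4.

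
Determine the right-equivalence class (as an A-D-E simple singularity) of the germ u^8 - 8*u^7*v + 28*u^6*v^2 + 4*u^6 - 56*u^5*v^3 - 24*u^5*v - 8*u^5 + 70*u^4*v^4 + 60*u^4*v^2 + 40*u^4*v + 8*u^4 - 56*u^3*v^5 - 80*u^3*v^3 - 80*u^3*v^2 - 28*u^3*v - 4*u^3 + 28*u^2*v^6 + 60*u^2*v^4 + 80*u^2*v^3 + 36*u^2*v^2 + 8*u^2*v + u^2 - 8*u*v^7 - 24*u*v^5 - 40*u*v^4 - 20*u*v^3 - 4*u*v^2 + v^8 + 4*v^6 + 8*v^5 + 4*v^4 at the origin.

A_7

The Hessian of f at 0 has rank 1. Corank 1: A-series; mu = 7 gives A_7.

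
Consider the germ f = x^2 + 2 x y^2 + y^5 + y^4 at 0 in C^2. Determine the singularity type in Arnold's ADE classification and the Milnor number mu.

Type A4, Milnor number mu = 4.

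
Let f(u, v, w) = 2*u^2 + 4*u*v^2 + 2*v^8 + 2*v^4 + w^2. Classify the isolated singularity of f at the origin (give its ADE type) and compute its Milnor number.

Type A_7, Milnor number mu = 7.

The Hessian of f at 0 has rank 2. Corank 1: A-series; mu = 7 gives A_7.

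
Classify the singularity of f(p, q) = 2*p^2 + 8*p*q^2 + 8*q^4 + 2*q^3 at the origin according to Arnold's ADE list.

A_{2}

The Hessian of f at 0 has rank 1. Corank 1: A-series; mu = 2 gives A_2.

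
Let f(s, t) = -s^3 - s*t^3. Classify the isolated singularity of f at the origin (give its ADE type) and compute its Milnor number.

The Hessian of f at 0 has rank 0. Corank 2; j^3 = -s^3 is a perfect cube, so E-series; the 4-jet and mu = 7 give E_7.

Type E_{7}, Milnor number mu = 7.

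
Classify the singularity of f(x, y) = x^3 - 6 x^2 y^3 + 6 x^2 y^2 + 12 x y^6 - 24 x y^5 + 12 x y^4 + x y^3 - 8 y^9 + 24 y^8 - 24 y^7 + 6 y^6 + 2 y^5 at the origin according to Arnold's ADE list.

E7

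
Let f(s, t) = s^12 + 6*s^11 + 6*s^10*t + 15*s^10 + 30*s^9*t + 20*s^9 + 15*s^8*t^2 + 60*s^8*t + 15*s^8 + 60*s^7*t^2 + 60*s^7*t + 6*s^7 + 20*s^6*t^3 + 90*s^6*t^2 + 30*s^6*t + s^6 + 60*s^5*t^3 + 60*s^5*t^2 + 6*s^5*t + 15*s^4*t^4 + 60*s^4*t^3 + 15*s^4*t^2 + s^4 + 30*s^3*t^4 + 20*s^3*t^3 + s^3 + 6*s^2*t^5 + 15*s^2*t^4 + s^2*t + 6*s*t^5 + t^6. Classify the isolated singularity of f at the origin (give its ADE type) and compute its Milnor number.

Type D_{7}, Milnor number mu = 7.

The Hessian of f at 0 has rank 0. Corank 2; j^3 = s^2*(s + t) has shape L^2 M (L != M), so D-series; mu = 7 gives D_7.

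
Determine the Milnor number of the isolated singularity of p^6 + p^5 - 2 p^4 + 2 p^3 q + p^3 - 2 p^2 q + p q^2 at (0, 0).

The Hessian of f at 0 has rank 0. Corank 2; j^3 = p*(p - q)^2 has shape L^2 M (L != M), so D-series; mu = 7 gives D_7.

7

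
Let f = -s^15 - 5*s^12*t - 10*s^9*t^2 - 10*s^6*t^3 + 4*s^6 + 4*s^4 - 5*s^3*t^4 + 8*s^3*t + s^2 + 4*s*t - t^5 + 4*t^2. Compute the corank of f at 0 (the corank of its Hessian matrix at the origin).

Hessian at 0 has rank 1.

1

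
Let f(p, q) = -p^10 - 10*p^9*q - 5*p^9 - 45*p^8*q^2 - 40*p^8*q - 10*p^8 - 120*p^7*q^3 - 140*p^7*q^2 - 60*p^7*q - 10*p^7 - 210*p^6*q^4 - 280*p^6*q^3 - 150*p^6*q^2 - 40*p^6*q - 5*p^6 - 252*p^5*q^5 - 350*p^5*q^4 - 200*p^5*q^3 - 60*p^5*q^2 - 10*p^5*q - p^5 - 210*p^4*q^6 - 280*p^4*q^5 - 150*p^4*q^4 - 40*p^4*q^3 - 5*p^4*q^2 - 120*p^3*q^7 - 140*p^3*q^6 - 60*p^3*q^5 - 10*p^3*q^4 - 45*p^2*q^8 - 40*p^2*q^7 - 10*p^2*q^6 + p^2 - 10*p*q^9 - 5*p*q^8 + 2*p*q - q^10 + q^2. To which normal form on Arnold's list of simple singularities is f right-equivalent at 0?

A_{4}

The Hessian of f at 0 has rank 1. Corank 1: A-series; mu = 4 gives A_4.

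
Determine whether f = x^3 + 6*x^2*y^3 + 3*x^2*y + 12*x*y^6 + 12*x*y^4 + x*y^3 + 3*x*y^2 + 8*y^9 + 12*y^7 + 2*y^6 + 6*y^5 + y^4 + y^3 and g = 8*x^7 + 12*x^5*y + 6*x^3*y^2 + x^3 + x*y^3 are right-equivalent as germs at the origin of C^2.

The Hessian of f at 0 is [[0, 0], [0, 0]] with rank 0, so corank 2. A Groebner basis of the Jacobian ideal J(f) in C{x,y} is {x^3 + 3*x^2*y + 6*x^2 + 12*x*y + 6*y^2, -3*x^2 + x*y^2 - 6*x*y - 3*y^2, 3*x^2 + 6*x*y + y^3 + 3*y^2}; counting standard monomials gives mu = 7. Corank 2; j^3 = (x + y)^3 is a perfect cube, so E-series; the 4-jet and mu = 7 give E_7. The Hessian of g at 0 is [[0, 0], [0, 0]] with rank 0, so corank 2. A Groebner basis of the Jacobian ideal J(g) in C{x,y} is {x^3, x*y^2, 3*x^2 + y^3}; counting standard monomials gives mu = 7. Corank 2; j^3 = x^3 is a perfect cube, so E-series; the 4-jet and mu = 7 give E_7. Both have type E_7, hence right-equivalent.

Yes.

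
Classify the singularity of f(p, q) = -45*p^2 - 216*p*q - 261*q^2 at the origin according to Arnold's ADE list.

A_1

The Hessian of f at 0 has rank 2. Corank 0: nondegenerate Morse point, so A_1.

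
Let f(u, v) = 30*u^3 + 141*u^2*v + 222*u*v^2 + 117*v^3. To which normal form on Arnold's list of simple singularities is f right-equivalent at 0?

D_{4}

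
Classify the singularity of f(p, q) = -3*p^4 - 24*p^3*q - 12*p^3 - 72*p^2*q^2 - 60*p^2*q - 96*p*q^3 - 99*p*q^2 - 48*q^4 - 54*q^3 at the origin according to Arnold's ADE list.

The Hessian of f at 0 is [[0, 0], [0, 0]] with rank 0, so corank 2. A Groebner basis of the Jacobian ideal J(f) in C{p,q} is {p*q^2 + 6*p*q + 9*q^2, -4*p*q + q^3 - 6*q^2, p^2 + 7*p*q/2 + 3*q^2}; counting standard monomials gives mu = 5. Corank 2; j^3 = -3*(p + 2*q)*(2*p + 3*q)^2 has shape L^2 M (L != M), so D-series; mu = 5 gives D_5.

D5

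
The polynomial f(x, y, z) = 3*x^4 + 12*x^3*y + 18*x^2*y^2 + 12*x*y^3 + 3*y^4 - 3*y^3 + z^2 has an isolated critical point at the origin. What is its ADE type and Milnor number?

Type E6, Milnor number mu = 6.

The Hessian of f at 0 has rank 1. Corank 2; j^3 = -3*y^3 is a perfect cube, so E-series; the 4-jet and mu = 6 give E_6.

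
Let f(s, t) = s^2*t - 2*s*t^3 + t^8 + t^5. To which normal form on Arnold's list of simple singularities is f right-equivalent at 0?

D_9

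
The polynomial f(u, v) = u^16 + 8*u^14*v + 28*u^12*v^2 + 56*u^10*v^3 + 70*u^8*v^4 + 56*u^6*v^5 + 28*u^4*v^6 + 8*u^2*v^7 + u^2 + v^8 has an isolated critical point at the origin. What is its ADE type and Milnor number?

The Hessian of f at 0 has rank 1. Corank 1: A-series; mu = 7 gives A_7.

Type A7, Milnor number mu = 7.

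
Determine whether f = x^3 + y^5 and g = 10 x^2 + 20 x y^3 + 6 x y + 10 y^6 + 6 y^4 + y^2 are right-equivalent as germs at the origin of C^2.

No.

The Hessian of f at 0 has rank 0. Corank 2; j^3 = x^3 is a perfect cube, so E-series; the 5-jet and mu = 8 give E_8. The Hessian of g at 0 has rank 2. Corank 0: nondegenerate Morse point, so A_1. f is E_8 but g is A_1, hence not right-equivalent.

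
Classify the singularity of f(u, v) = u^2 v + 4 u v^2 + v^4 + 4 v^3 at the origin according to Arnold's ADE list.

D_{5}

The Hessian of f at 0 is [[0, 0], [0, 0]] with rank 0, so corank 2. A Groebner basis of the Jacobian ideal J(f) in C{u,v} is {u^3 - 2*u^2 + 8*v^2, u^2/4 + v^3 - v^2, u*v + 2*v^2}; counting standard monomials gives mu = 5. Corank 2; j^3 = v*(u + 2*v)^2 has shape L^2 M (L != M), so D-series; mu = 5 gives D_5.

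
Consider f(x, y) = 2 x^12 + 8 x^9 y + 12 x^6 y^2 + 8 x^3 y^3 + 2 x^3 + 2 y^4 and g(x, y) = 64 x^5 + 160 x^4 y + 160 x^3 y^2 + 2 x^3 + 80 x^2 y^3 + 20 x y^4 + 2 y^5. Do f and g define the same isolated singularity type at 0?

No.

The Hessian of f at 0 is [[0, 0], [0, 0]] with rank 0, so corank 2. A Groebner basis of the Jacobian ideal J(f) in C{x,y} is {y^3, x^2}; counting standard monomials gives mu = 6. Corank 2; j^3 = 2*x^3 is a perfect cube, so E-series; the 4-jet and mu = 6 give E_6. The Hessian of g at 0 is [[0, 0], [0, 0]] with rank 0, so corank 2. A Groebner basis of the Jacobian ideal J(g) in C{x,y} is {y^5, x*y^3 + y^4/8, x^2}; counting standard monomials gives mu = 8. Corank 2; j^3 = 2*x^3 is a perfect cube, so E-series; the 5-jet and mu = 8 give E_8. f is E_6 but g is E_8, hence not right-equivalent.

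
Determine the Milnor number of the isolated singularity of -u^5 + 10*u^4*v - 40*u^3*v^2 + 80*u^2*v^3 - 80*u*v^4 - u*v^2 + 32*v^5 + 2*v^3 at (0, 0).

6

The Hessian of f at 0 has rank 0. Corank 2; j^3 = -v^2*(u - 2*v) has shape L^2 M (L != M), so D-series; mu = 6 gives D_6.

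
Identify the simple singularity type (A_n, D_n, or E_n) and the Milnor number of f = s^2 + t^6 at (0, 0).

The Hessian of f at 0 is [[2, 0], [0, 0]] with rank 1, so corank 1. A Groebner basis of the Jacobian ideal J(f) in C{s,t} is {t^5, s}; counting standard monomials gives mu = 5. Corank 1: A-series; mu = 5 gives A_5.

Type A_5, Milnor number mu = 5.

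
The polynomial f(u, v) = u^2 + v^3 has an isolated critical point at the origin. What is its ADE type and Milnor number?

The Hessian of f at 0 is [[2, 0], [0, 0]] with rank 1, so corank 1. A Groebner basis of the Jacobian ideal J(f) in C{u,v} is {v^2, u}; counting standard monomials gives mu = 2. Corank 1: A-series; mu = 2 gives A_2.

Type A2, Milnor number mu = 2.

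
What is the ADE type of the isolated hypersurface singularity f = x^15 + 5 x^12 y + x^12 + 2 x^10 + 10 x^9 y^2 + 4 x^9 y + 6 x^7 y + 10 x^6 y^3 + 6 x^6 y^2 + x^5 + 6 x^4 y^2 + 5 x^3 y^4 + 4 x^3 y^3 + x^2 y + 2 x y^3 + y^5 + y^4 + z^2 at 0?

The Hessian of f at 0 has rank 1. Corank 2; j^3 = x^2*y has shape L^2 M (L != M), so D-series; mu = 5 gives D_5.

D_{5}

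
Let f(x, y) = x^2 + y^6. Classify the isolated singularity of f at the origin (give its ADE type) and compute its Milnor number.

Type A_5, Milnor number mu = 5.

The Hessian of f at 0 has rank 1. Corank 1: A-series; mu = 5 gives A_5.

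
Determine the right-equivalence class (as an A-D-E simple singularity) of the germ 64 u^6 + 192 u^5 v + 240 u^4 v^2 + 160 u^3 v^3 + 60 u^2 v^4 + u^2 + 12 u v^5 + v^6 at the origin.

A_5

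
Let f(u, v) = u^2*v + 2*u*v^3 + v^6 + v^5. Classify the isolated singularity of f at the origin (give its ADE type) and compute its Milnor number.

The Hessian of f at 0 is [[0, 0], [0, 0]] with rank 0, so corank 2. A Groebner basis of the Jacobian ideal J(f) in C{u,v} is {u^3, u^2*v + u^2/6 + u*v^2/6, u*v + v^3}; counting standard monomials gives mu = 7. Corank 2; j^3 = u^2*v has shape L^2 M (L != M), so D-series; mu = 7 gives D_7.

Type D_7, Milnor number mu = 7.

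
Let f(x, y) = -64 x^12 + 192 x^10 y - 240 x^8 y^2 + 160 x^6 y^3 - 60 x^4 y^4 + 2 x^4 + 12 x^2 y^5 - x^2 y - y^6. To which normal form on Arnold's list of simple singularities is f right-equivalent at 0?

D7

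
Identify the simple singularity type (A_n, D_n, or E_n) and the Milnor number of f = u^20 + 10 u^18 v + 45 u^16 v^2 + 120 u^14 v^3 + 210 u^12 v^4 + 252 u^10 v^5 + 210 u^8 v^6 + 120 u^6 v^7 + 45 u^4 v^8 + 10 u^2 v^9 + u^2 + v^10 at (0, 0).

Type A_9, Milnor number mu = 9.

The Hessian of f at 0 is [[2, 0], [0, 0]] with rank 1, so corank 1. A Groebner basis of the Jacobian ideal J(f) in C{u,v} is {v^9, u}; counting standard monomials gives mu = 9. Corank 1: A-series; mu = 9 gives A_9.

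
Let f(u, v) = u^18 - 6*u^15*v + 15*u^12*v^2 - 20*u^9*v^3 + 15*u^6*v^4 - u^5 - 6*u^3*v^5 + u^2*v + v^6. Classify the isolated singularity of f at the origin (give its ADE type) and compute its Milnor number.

The Hessian of f at 0 is [[0, 0], [0, 0]] with rank 0, so corank 2. A Groebner basis of the Jacobian ideal J(f) in C{u,v} is {u^2/6 + v^5, u^3, u*v}; counting standard monomials gives mu = 7. Corank 2; j^3 = u^2*v has shape L^2 M (L != M), so D-series; mu = 7 gives D_7.

Type D_7, Milnor number mu = 7.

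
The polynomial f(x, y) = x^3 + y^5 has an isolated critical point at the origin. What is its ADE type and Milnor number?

Type E_8, Milnor number mu = 8.

The Hessian of f at 0 is [[0, 0], [0, 0]] with rank 0, so corank 2. A Groebner basis of the Jacobian ideal J(f) in C{x,y} is {y^4, x^2}; counting standard monomials gives mu = 8. Corank 2; j^3 = x^3 is a perfect cube, so E-series; the 5-jet and mu = 8 give E_8.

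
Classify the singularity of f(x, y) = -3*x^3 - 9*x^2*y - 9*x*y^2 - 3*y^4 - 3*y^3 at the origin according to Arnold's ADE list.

The Hessian of f at 0 is [[0, 0], [0, 0]] with rank 0, so corank 2. A Groebner basis of the Jacobian ideal J(f) in C{x,y} is {y^3, x^2 + 2*x*y + y^2}; counting standard monomials gives mu = 6. Corank 2; j^3 = -3*(x + y)^3 is a perfect cube, so E-series; the 4-jet and mu = 6 give E_6.

E6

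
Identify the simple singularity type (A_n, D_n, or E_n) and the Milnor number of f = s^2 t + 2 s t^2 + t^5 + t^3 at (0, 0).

Type D6, Milnor number mu = 6.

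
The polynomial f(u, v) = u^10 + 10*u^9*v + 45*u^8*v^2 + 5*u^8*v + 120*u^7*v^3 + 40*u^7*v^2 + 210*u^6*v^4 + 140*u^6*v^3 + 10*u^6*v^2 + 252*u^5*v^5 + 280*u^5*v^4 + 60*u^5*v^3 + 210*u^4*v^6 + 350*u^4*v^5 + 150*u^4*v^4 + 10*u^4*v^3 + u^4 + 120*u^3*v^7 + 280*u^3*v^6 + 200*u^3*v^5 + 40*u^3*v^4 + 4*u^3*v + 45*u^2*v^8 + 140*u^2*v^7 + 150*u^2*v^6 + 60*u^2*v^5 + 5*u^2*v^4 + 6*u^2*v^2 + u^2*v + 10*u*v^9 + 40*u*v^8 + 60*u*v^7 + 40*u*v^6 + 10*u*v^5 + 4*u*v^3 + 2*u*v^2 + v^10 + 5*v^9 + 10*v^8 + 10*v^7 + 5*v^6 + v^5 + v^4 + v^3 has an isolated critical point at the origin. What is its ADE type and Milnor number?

Type D_6, Milnor number mu = 6.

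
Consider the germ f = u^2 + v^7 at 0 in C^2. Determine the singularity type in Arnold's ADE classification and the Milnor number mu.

Type A_{6}, Milnor number mu = 6.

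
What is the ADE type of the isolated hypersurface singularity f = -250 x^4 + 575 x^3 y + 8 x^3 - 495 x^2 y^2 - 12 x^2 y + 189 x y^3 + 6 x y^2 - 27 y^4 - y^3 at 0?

E_{7}

The Hessian of f at 0 has rank 0. Corank 2; j^3 = (2*x - y)^3 is a perfect cube, so E-series; the 4-jet and mu = 7 give E_7.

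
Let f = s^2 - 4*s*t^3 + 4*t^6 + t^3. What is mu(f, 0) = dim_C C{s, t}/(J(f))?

2

The Hessian of f at 0 is [[2, 0], [0, 0]] with rank 1, so corank 1. A Groebner basis of the Jacobian ideal J(f) in C{s,t} is {t^2, s}; counting standard monomials gives mu = 2. Corank 1: A-series; mu = 2 gives A_2.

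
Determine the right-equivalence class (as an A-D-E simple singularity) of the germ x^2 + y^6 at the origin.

The Hessian of f at 0 has rank 1. Corank 1: A-series; mu = 5 gives A_5.

A_{5}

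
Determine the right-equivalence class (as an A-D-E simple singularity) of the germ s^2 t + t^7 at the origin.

D_{8}

The Hessian of f at 0 has rank 0. Corank 2; j^3 = s^2*t has shape L^2 M (L != M), so D-series; mu = 8 gives D_8.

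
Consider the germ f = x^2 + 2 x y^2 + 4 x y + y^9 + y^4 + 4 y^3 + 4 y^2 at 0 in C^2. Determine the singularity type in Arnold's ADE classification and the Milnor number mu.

Type A_{8}, Milnor number mu = 8.

The Hessian of f at 0 has rank 1. Corank 1: A-series; mu = 8 gives A_8.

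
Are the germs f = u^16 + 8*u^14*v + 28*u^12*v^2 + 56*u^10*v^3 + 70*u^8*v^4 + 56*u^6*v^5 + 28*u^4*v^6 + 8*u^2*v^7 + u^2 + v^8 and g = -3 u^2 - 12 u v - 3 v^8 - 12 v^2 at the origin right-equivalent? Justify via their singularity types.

Yes.

The Hessian of f at 0 has rank 1. Corank 1: A-series; mu = 7 gives A_7. The Hessian of g at 0 has rank 1. Corank 1: A-series; mu = 7 gives A_7. Both have type A_7, hence right-equivalent.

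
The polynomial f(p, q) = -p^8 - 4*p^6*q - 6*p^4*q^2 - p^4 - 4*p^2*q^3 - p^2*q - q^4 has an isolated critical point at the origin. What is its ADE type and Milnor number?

The Hessian of f at 0 is [[0, 0], [0, 0]] with rank 0, so corank 2. A Groebner basis of the Jacobian ideal J(f) in C{p,q} is {p^3, p^2/4 + q^3, p*q}; counting standard monomials gives mu = 5. Corank 2; j^3 = -p^2*q has shape L^2 M (L != M), so D-series; mu = 5 gives D_5.

Type D_5, Milnor number mu = 5.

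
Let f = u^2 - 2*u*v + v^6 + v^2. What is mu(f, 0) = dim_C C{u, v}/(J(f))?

5

The Hessian of f at 0 has rank 1. Corank 1: A-series; mu = 5 gives A_5.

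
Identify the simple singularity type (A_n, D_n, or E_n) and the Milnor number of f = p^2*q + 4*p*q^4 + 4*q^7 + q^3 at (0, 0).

The Hessian of f at 0 is [[0, 0], [0, 0]] with rank 0, so corank 2. A Groebner basis of the Jacobian ideal J(f) in C{p,q} is {q^3, p^2 + 3*q^2, p*q}; counting standard monomials gives mu = 4. Corank 2; j^3 = q*(p^2 + q^2) splits into three distinct lines over C (the quadratic factor has nonzero discriminant), so D_4.

Type D4, Milnor number mu = 4.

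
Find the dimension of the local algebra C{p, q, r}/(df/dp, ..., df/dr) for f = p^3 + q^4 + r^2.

6

The Hessian of f at 0 has rank 1. Corank 2; j^3 = p^3 is a perfect cube, so E-series; the 4-jet and mu = 6 give E_6.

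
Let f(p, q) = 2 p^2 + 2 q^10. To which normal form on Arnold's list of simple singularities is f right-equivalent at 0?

The Hessian of f at 0 is [[4, 0], [0, 0]] with rank 1, so corank 1. A Groebner basis of the Jacobian ideal J(f) in C{p,q} is {q^9, p}; counting standard monomials gives mu = 9. Corank 1: A-series; mu = 9 gives A_9.

A9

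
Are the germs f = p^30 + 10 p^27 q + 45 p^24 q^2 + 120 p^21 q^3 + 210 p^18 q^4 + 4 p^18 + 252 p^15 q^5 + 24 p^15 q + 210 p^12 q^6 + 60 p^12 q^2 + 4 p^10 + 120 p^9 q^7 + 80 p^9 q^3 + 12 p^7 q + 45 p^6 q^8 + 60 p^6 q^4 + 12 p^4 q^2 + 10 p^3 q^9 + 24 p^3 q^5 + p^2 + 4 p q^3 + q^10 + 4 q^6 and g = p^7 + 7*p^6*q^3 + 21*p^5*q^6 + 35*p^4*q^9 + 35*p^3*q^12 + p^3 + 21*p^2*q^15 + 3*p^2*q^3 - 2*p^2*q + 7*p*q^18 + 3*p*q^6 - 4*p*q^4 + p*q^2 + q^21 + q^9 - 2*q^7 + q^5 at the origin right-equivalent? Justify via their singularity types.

The Hessian of f at 0 has rank 1. Corank 1: A-series; mu = 9 gives A_9. The Hessian of g at 0 has rank 0. Corank 2; j^3 = p*(p - q)^2 has shape L^2 M (L != M), so D-series; mu = 8 gives D_8. f is A_9 but g is D_8, hence not right-equivalent.

No.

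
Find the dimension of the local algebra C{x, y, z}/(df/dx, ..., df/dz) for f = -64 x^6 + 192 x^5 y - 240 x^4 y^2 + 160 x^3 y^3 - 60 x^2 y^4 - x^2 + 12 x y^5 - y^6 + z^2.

5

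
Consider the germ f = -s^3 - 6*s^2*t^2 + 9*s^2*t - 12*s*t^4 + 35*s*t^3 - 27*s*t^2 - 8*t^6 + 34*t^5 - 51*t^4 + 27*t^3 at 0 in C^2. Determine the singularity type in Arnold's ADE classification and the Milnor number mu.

The Hessian of f at 0 has rank 0. Corank 2; j^3 = -(s - 3*t)^3 is a perfect cube, so E-series; the 4-jet and mu = 7 give E_7.

Type E_7, Milnor number mu = 7.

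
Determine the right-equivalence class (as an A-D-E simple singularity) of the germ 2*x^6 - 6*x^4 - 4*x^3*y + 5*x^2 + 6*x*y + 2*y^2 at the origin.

A_{1}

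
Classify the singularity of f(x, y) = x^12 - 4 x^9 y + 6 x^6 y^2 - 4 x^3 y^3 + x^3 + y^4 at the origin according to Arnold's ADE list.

E_{6}

The Hessian of f at 0 is [[0, 0], [0, 0]] with rank 0, so corank 2. A Groebner basis of the Jacobian ideal J(f) in C{x,y} is {y^3, x^2}; counting standard monomials gives mu = 6. Corank 2; j^3 = x^3 is a perfect cube, so E-series; the 4-jet and mu = 6 give E_6.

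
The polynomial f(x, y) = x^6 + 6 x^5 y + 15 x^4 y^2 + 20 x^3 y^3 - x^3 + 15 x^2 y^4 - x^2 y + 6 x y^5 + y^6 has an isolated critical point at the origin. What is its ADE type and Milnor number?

The Hessian of f at 0 is [[0, 0], [0, 0]] with rank 0, so corank 2. A Groebner basis of the Jacobian ideal J(f) in C{x,y} is {x*y/6 + y^5, x*y^2, x^2 + x*y}; counting standard monomials gives mu = 7. Corank 2; j^3 = -x^2*(x + y) has shape L^2 M (L != M), so D-series; mu = 7 gives D_7.

Type D_7, Milnor number mu = 7.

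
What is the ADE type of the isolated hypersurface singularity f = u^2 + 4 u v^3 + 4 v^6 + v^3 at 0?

A_2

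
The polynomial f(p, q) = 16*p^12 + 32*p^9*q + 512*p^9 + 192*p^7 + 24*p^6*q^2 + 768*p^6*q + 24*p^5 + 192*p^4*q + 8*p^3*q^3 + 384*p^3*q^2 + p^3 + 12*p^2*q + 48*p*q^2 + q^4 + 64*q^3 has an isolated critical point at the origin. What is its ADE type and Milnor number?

The Hessian of f at 0 is [[0, 0], [0, 0]] with rank 0, so corank 2. A Groebner basis of the Jacobian ideal J(f) in C{p,q} is {q^3, p^2 + 8*p*q + 16*q^2}; counting standard monomials gives mu = 6. Corank 2; j^3 = (p + 4*q)^3 is a perfect cube, so E-series; the 4-jet and mu = 6 give E_6.

Type E6, Milnor number mu = 6.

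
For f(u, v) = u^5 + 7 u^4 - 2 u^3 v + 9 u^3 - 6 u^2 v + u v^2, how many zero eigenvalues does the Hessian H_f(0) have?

2

Hessian at 0 has rank 0.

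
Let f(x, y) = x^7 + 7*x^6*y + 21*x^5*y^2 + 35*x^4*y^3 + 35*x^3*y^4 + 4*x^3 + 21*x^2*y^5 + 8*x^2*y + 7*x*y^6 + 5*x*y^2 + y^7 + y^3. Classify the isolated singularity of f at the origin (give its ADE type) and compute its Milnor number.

Type D_8, Milnor number mu = 8.

The Hessian of f at 0 has rank 0. Corank 2; j^3 = (x + y)*(2*x + y)^2 has shape L^2 M (L != M), so D-series; mu = 8 gives D_8.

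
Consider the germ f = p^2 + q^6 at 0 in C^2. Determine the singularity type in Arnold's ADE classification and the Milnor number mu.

The Hessian of f at 0 has rank 1. Corank 1: A-series; mu = 5 gives A_5.

Type A5, Milnor number mu = 5.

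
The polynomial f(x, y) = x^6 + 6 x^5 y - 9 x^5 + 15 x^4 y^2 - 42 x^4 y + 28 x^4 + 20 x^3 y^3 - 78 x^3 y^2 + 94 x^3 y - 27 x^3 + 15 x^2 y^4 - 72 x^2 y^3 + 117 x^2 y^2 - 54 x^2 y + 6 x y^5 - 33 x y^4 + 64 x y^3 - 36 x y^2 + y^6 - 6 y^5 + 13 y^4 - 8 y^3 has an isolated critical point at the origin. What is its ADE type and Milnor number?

Type E_{6}, Milnor number mu = 6.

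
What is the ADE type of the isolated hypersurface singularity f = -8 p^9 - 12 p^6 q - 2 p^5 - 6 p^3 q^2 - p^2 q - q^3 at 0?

D4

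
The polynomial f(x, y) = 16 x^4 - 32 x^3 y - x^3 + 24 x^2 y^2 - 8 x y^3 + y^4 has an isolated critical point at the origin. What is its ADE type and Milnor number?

The Hessian of f at 0 has rank 0. Corank 2; j^3 = -x^3 is a perfect cube, so E-series; the 4-jet and mu = 6 give E_6.

Type E_{6}, Milnor number mu = 6.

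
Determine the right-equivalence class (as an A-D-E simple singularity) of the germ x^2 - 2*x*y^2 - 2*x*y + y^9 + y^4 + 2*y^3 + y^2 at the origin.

The Hessian of f at 0 is [[2, -2], [-2, 2]] with rank 1, so corank 1. A Groebner basis of the Jacobian ideal J(f) in C{x,y} is {x^4 - 4*x^3*y + 6*x^3 - 10*x^2*y + 5*x^2 - 6*x*y + x - y, -x + y^2 + y}; counting standard monomials gives mu = 8. Corank 1: A-series; mu = 8 gives A_8.

A8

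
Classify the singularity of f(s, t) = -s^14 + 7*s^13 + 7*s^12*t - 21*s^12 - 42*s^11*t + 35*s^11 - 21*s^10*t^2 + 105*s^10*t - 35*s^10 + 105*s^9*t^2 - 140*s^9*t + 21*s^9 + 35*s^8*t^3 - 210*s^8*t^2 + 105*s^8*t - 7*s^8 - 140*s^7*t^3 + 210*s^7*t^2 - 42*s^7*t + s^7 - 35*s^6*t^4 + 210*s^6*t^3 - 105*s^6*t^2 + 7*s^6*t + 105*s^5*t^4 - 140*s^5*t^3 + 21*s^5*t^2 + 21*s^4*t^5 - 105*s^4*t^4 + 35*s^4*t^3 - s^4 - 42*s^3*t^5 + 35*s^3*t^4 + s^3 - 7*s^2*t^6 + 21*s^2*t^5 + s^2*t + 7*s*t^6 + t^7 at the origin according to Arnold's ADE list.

The Hessian of f at 0 has rank 0. Corank 2; j^3 = s^2*(s + t) has shape L^2 M (L != M), so D-series; mu = 8 gives D_8.

D_8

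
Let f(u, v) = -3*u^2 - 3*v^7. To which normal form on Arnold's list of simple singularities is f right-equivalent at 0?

A_{6}

The Hessian of f at 0 is [[-6, 0], [0, 0]] with rank 1, so corank 1. A Groebner basis of the Jacobian ideal J(f) in C{u,v} is {v^6, u}; counting standard monomials gives mu = 6. Corank 1: A-series; mu = 6 gives A_6.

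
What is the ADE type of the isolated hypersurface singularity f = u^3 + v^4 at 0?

E6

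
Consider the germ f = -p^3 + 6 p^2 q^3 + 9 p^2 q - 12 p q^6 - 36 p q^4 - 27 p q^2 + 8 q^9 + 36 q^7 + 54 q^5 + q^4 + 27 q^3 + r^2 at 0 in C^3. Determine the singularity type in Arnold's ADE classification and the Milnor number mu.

Type E6, Milnor number mu = 6.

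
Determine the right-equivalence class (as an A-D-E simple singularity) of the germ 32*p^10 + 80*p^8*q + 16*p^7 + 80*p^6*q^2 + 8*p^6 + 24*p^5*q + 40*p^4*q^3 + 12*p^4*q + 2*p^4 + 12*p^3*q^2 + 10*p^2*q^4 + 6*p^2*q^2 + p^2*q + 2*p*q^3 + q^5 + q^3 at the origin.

The Hessian of f at 0 has rank 0. Corank 2; j^3 = q*(p^2 + q^2) splits into three distinct lines over C (the quadratic factor has nonzero discriminant), so D_4.

D_4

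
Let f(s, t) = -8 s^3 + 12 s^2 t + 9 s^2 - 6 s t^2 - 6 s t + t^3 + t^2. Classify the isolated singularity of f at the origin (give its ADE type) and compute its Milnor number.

Type A2, Milnor number mu = 2.

The Hessian of f at 0 has rank 1. Corank 1: A-series; mu = 2 gives A_2.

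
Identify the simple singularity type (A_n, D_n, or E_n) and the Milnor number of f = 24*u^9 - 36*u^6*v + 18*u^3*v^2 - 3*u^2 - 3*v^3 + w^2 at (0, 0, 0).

The Hessian of f at 0 is [[-6, 0, 0], [0, 0, 0], [0, 0, 2]] with rank 2, so corank 1. A Groebner basis of the Jacobian ideal J(f) in C{u,v,w} is {v^2, u, w}; counting standard monomials gives mu = 2. Corank 1: A-series; mu = 2 gives A_2.

Type A_2, Milnor number mu = 2.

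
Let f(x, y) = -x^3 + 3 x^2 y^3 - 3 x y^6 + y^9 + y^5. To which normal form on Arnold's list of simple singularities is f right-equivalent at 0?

E_{8}

The Hessian of f at 0 has rank 0. Corank 2; j^3 = -x^3 is a perfect cube, so E-series; the 5-jet and mu = 8 give E_8.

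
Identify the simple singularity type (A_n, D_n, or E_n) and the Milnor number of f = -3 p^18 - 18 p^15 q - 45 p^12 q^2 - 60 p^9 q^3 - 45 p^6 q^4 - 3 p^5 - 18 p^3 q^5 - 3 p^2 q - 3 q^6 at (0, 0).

The Hessian of f at 0 is [[0, 0], [0, 0]] with rank 0, so corank 2. A Groebner basis of the Jacobian ideal J(f) in C{p,q} is {p^2/6 + q^5, p^3, p*q}; counting standard monomials gives mu = 7. Corank 2; j^3 = -3*p^2*q has shape L^2 M (L != M), so D-series; mu = 7 gives D_7.

Type D7, Milnor number mu = 7.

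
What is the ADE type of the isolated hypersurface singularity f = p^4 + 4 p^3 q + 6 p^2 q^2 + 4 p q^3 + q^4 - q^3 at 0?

E_{6}

The Hessian of f at 0 is [[0, 0], [0, 0]] with rank 0, so corank 2. A Groebner basis of the Jacobian ideal J(f) in C{p,q} is {p^3 + 3*p^2*q, q^2}; counting standard monomials gives mu = 6. Corank 2; j^3 = -q^3 is a perfect cube, so E-series; the 4-jet and mu = 6 give E_6.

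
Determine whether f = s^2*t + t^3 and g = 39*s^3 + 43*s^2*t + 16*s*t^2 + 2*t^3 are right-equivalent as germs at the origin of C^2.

Yes.

The Hessian of f at 0 has rank 0. Corank 2; j^3 = t*(s^2 + t^2) splits into three distinct lines over C (the quadratic factor has nonzero discriminant), so D_4. The Hessian of g at 0 has rank 0. Corank 2; j^3 = (3*s + t)*(13*s^2 + 10*s*t + 2*t^2) splits into three distinct lines over C (the quadratic factor has nonzero discriminant), so D_4. Both have type D_4, hence right-equivalent.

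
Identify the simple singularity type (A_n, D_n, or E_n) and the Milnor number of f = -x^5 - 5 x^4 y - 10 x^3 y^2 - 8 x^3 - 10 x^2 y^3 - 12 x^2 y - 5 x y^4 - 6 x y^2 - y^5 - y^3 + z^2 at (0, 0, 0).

Type E_8, Milnor number mu = 8.

The Hessian of f at 0 is [[0, 0, 0], [0, 0, 0], [0, 0, 2]] with rank 1, so corank 2. A Groebner basis of the Jacobian ideal J(f) in C{x,y,z} is {y^5, x*y^3 + 5*y^4/8, x^2 + x*y + y^2/4, z}; counting standard monomials gives mu = 8. Corank 2; j^3 = -(2*x + y)^3 is a perfect cube, so E-series; the 5-jet and mu = 8 give E_8.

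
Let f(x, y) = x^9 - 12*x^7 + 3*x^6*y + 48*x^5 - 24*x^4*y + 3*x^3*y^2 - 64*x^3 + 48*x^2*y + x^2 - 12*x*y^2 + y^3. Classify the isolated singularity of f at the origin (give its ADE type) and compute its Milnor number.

The Hessian of f at 0 is [[2, 0], [0, 0]] with rank 1, so corank 1. A Groebner basis of the Jacobian ideal J(f) in C{x,y} is {y^2, x}; counting standard monomials gives mu = 2. Corank 1: A-series; mu = 2 gives A_2.

Type A_2, Milnor number mu = 2.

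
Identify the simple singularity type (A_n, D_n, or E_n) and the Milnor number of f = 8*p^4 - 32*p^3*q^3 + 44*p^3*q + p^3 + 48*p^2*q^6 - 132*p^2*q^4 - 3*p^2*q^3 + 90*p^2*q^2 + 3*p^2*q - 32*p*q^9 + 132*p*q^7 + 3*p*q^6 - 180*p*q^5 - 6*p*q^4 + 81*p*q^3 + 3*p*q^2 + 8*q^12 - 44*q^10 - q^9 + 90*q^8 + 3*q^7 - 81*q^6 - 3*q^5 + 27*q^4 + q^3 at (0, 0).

Type E_{7}, Milnor number mu = 7.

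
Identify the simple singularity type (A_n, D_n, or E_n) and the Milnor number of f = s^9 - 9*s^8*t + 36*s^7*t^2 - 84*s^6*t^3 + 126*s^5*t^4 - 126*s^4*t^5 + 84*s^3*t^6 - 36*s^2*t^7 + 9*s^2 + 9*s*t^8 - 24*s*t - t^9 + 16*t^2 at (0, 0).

Type A_8, Milnor number mu = 8.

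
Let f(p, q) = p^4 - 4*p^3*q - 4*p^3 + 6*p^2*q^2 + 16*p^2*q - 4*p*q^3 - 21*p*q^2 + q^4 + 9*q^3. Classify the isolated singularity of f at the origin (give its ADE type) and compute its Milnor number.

Type D_5, Milnor number mu = 5.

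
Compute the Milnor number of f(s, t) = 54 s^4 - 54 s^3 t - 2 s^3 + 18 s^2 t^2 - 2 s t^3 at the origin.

7

The Hessian of f at 0 has rank 0. Corank 2; j^3 = -2*s^3 is a perfect cube, so E-series; the 4-jet and mu = 7 give E_7.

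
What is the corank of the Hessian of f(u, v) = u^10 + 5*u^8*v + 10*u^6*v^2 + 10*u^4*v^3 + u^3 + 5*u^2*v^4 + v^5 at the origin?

2

Hessian at 0 has rank 0.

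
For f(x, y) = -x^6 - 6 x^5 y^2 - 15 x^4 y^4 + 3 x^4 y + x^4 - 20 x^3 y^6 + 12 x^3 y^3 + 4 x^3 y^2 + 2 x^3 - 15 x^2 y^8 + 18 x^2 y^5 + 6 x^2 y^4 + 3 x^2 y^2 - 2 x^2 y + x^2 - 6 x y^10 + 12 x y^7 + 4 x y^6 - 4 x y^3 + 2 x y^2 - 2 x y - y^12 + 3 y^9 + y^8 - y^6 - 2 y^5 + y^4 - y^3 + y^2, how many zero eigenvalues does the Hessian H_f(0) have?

1

Hessian at 0 has rank 1.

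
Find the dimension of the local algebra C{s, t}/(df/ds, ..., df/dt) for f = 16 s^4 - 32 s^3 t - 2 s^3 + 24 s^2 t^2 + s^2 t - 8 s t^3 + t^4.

The Hessian of f at 0 is [[0, 0], [0, 0]] with rank 0, so corank 2. A Groebner basis of the Jacobian ideal J(f) in C{s,t} is {s*t^2, s*t/8 + t^3, s^2 - s*t/2}; counting standard monomials gives mu = 5. Corank 2; j^3 = -s^2*(2*s - t) has shape L^2 M (L != M), so D-series; mu = 5 gives D_5.

5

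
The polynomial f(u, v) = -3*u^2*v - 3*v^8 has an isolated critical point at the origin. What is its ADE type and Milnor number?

The Hessian of f at 0 has rank 0. Corank 2; j^3 = -3*u^2*v has shape L^2 M (L != M), so D-series; mu = 9 gives D_9.

Type D_{9}, Milnor number mu = 9.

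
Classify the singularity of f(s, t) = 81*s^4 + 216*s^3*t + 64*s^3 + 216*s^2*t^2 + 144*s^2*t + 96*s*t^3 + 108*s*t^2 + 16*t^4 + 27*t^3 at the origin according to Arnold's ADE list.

The Hessian of f at 0 has rank 0. Corank 2; j^3 = (4*s + 3*t)^3 is a perfect cube, so E-series; the 4-jet and mu = 6 give E_6.

E6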